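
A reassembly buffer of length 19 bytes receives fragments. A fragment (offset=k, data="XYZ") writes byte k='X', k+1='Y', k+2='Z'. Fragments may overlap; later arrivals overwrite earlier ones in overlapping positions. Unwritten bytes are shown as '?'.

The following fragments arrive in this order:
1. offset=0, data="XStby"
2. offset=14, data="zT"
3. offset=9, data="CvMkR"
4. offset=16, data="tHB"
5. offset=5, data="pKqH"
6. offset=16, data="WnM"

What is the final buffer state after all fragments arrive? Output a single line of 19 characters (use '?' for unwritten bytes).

Answer: XStbypKqHCvMkRzTWnM

Derivation:
Fragment 1: offset=0 data="XStby" -> buffer=XStby??????????????
Fragment 2: offset=14 data="zT" -> buffer=XStby?????????zT???
Fragment 3: offset=9 data="CvMkR" -> buffer=XStby????CvMkRzT???
Fragment 4: offset=16 data="tHB" -> buffer=XStby????CvMkRzTtHB
Fragment 5: offset=5 data="pKqH" -> buffer=XStbypKqHCvMkRzTtHB
Fragment 6: offset=16 data="WnM" -> buffer=XStbypKqHCvMkRzTWnM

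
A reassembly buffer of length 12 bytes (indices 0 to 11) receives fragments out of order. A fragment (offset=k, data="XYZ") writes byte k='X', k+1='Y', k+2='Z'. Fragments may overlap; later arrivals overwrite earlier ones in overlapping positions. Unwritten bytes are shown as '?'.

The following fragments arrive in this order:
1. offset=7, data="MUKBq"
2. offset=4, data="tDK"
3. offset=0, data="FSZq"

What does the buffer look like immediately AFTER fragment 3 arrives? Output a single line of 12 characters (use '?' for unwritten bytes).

Fragment 1: offset=7 data="MUKBq" -> buffer=???????MUKBq
Fragment 2: offset=4 data="tDK" -> buffer=????tDKMUKBq
Fragment 3: offset=0 data="FSZq" -> buffer=FSZqtDKMUKBq

Answer: FSZqtDKMUKBq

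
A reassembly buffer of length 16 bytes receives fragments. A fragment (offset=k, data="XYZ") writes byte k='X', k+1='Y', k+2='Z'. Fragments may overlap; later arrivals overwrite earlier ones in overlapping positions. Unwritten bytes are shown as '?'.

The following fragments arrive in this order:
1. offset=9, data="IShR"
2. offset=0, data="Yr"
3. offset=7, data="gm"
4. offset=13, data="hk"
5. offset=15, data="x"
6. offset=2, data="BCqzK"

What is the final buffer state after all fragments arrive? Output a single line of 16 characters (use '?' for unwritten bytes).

Answer: YrBCqzKgmIShRhkx

Derivation:
Fragment 1: offset=9 data="IShR" -> buffer=?????????IShR???
Fragment 2: offset=0 data="Yr" -> buffer=Yr???????IShR???
Fragment 3: offset=7 data="gm" -> buffer=Yr?????gmIShR???
Fragment 4: offset=13 data="hk" -> buffer=Yr?????gmIShRhk?
Fragment 5: offset=15 data="x" -> buffer=Yr?????gmIShRhkx
Fragment 6: offset=2 data="BCqzK" -> buffer=YrBCqzKgmIShRhkx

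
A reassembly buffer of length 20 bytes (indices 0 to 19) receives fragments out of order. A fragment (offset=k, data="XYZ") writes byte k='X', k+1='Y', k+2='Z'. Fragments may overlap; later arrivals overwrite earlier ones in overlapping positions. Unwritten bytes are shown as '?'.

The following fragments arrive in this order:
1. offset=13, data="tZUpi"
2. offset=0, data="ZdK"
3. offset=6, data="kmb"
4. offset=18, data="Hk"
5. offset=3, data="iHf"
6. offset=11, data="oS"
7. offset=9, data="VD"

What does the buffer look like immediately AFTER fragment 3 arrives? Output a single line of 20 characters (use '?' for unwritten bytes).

Answer: ZdK???kmb????tZUpi??

Derivation:
Fragment 1: offset=13 data="tZUpi" -> buffer=?????????????tZUpi??
Fragment 2: offset=0 data="ZdK" -> buffer=ZdK??????????tZUpi??
Fragment 3: offset=6 data="kmb" -> buffer=ZdK???kmb????tZUpi??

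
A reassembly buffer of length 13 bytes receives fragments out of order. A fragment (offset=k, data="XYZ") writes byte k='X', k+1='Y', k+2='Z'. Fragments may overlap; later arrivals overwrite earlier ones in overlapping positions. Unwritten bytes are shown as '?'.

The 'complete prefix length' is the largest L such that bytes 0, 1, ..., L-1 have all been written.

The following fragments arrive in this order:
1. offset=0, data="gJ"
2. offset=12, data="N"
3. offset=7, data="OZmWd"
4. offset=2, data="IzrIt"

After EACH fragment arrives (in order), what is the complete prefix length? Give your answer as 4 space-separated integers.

Fragment 1: offset=0 data="gJ" -> buffer=gJ??????????? -> prefix_len=2
Fragment 2: offset=12 data="N" -> buffer=gJ??????????N -> prefix_len=2
Fragment 3: offset=7 data="OZmWd" -> buffer=gJ?????OZmWdN -> prefix_len=2
Fragment 4: offset=2 data="IzrIt" -> buffer=gJIzrItOZmWdN -> prefix_len=13

Answer: 2 2 2 13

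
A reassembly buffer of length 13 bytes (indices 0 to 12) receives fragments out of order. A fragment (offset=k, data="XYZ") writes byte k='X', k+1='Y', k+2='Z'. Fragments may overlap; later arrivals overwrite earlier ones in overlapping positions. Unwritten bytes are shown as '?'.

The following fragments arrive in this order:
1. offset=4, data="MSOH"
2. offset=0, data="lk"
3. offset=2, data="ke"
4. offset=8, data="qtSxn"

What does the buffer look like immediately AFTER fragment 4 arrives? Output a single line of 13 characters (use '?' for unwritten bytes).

Answer: lkkeMSOHqtSxn

Derivation:
Fragment 1: offset=4 data="MSOH" -> buffer=????MSOH?????
Fragment 2: offset=0 data="lk" -> buffer=lk??MSOH?????
Fragment 3: offset=2 data="ke" -> buffer=lkkeMSOH?????
Fragment 4: offset=8 data="qtSxn" -> buffer=lkkeMSOHqtSxn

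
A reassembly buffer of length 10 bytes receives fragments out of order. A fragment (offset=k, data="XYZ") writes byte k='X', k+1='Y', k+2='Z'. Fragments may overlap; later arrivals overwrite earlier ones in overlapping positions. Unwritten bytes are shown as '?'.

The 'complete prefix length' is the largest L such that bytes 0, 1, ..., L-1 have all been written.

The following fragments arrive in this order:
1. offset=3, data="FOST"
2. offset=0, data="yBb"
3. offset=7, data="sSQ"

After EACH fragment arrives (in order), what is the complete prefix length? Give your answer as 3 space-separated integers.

Fragment 1: offset=3 data="FOST" -> buffer=???FOST??? -> prefix_len=0
Fragment 2: offset=0 data="yBb" -> buffer=yBbFOST??? -> prefix_len=7
Fragment 3: offset=7 data="sSQ" -> buffer=yBbFOSTsSQ -> prefix_len=10

Answer: 0 7 10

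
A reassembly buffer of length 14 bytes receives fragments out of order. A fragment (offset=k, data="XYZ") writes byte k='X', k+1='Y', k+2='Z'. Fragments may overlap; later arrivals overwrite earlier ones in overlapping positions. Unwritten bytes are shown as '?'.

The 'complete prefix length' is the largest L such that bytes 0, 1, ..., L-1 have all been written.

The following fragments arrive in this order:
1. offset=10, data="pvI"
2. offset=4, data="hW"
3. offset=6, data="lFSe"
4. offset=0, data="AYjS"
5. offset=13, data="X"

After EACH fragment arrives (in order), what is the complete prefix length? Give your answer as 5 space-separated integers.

Fragment 1: offset=10 data="pvI" -> buffer=??????????pvI? -> prefix_len=0
Fragment 2: offset=4 data="hW" -> buffer=????hW????pvI? -> prefix_len=0
Fragment 3: offset=6 data="lFSe" -> buffer=????hWlFSepvI? -> prefix_len=0
Fragment 4: offset=0 data="AYjS" -> buffer=AYjShWlFSepvI? -> prefix_len=13
Fragment 5: offset=13 data="X" -> buffer=AYjShWlFSepvIX -> prefix_len=14

Answer: 0 0 0 13 14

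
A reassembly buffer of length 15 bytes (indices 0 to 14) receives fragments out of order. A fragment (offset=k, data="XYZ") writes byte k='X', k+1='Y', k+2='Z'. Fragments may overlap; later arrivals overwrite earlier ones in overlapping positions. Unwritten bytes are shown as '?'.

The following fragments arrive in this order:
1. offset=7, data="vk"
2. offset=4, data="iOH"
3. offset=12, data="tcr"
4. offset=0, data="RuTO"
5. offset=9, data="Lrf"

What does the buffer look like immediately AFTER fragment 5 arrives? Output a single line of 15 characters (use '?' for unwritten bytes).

Fragment 1: offset=7 data="vk" -> buffer=???????vk??????
Fragment 2: offset=4 data="iOH" -> buffer=????iOHvk??????
Fragment 3: offset=12 data="tcr" -> buffer=????iOHvk???tcr
Fragment 4: offset=0 data="RuTO" -> buffer=RuTOiOHvk???tcr
Fragment 5: offset=9 data="Lrf" -> buffer=RuTOiOHvkLrftcr

Answer: RuTOiOHvkLrftcr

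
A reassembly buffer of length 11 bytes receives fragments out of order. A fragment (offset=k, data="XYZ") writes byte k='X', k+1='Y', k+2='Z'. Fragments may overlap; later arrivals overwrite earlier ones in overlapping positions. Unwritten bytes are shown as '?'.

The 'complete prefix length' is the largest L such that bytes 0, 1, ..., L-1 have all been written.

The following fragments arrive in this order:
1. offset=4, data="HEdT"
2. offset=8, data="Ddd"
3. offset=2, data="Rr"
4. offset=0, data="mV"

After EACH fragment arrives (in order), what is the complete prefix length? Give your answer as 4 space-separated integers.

Fragment 1: offset=4 data="HEdT" -> buffer=????HEdT??? -> prefix_len=0
Fragment 2: offset=8 data="Ddd" -> buffer=????HEdTDdd -> prefix_len=0
Fragment 3: offset=2 data="Rr" -> buffer=??RrHEdTDdd -> prefix_len=0
Fragment 4: offset=0 data="mV" -> buffer=mVRrHEdTDdd -> prefix_len=11

Answer: 0 0 0 11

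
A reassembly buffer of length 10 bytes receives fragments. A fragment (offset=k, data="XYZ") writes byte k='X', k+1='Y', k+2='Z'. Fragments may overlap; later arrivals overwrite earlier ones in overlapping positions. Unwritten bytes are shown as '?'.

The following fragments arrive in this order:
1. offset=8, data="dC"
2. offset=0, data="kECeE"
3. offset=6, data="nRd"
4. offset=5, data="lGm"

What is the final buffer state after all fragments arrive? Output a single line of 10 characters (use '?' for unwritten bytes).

Fragment 1: offset=8 data="dC" -> buffer=????????dC
Fragment 2: offset=0 data="kECeE" -> buffer=kECeE???dC
Fragment 3: offset=6 data="nRd" -> buffer=kECeE?nRdC
Fragment 4: offset=5 data="lGm" -> buffer=kECeElGmdC

Answer: kECeElGmdC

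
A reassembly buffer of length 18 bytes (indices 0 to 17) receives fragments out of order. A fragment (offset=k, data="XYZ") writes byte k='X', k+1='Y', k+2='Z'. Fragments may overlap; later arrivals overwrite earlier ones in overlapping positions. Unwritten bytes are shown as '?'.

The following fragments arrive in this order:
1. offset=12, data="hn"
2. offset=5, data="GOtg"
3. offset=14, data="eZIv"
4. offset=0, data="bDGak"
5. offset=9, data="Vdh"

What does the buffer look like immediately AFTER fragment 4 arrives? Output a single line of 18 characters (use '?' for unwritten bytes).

Answer: bDGakGOtg???hneZIv

Derivation:
Fragment 1: offset=12 data="hn" -> buffer=????????????hn????
Fragment 2: offset=5 data="GOtg" -> buffer=?????GOtg???hn????
Fragment 3: offset=14 data="eZIv" -> buffer=?????GOtg???hneZIv
Fragment 4: offset=0 data="bDGak" -> buffer=bDGakGOtg???hneZIv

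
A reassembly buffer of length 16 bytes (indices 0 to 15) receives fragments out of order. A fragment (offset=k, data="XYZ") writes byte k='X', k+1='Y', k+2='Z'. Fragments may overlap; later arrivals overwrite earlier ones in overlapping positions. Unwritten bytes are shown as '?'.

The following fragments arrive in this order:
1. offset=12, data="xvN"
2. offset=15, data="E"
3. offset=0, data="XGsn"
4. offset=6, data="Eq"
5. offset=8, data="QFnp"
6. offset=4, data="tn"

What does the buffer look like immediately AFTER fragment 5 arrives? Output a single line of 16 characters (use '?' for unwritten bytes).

Fragment 1: offset=12 data="xvN" -> buffer=????????????xvN?
Fragment 2: offset=15 data="E" -> buffer=????????????xvNE
Fragment 3: offset=0 data="XGsn" -> buffer=XGsn????????xvNE
Fragment 4: offset=6 data="Eq" -> buffer=XGsn??Eq????xvNE
Fragment 5: offset=8 data="QFnp" -> buffer=XGsn??EqQFnpxvNE

Answer: XGsn??EqQFnpxvNE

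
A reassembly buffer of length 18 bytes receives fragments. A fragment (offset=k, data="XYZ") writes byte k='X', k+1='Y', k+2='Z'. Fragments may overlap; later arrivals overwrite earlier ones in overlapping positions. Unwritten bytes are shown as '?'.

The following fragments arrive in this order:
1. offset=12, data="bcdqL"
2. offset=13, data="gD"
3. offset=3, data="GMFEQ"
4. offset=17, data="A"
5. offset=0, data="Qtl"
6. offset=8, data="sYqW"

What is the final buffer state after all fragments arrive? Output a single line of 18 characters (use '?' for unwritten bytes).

Answer: QtlGMFEQsYqWbgDqLA

Derivation:
Fragment 1: offset=12 data="bcdqL" -> buffer=????????????bcdqL?
Fragment 2: offset=13 data="gD" -> buffer=????????????bgDqL?
Fragment 3: offset=3 data="GMFEQ" -> buffer=???GMFEQ????bgDqL?
Fragment 4: offset=17 data="A" -> buffer=???GMFEQ????bgDqLA
Fragment 5: offset=0 data="Qtl" -> buffer=QtlGMFEQ????bgDqLA
Fragment 6: offset=8 data="sYqW" -> buffer=QtlGMFEQsYqWbgDqLA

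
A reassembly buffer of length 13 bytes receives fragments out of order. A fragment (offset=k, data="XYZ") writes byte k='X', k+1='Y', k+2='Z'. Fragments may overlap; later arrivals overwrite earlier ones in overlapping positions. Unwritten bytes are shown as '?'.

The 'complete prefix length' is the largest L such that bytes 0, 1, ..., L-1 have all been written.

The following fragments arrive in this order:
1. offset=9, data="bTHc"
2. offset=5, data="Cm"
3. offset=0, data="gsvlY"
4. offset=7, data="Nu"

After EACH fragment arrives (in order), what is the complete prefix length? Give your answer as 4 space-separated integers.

Answer: 0 0 7 13

Derivation:
Fragment 1: offset=9 data="bTHc" -> buffer=?????????bTHc -> prefix_len=0
Fragment 2: offset=5 data="Cm" -> buffer=?????Cm??bTHc -> prefix_len=0
Fragment 3: offset=0 data="gsvlY" -> buffer=gsvlYCm??bTHc -> prefix_len=7
Fragment 4: offset=7 data="Nu" -> buffer=gsvlYCmNubTHc -> prefix_len=13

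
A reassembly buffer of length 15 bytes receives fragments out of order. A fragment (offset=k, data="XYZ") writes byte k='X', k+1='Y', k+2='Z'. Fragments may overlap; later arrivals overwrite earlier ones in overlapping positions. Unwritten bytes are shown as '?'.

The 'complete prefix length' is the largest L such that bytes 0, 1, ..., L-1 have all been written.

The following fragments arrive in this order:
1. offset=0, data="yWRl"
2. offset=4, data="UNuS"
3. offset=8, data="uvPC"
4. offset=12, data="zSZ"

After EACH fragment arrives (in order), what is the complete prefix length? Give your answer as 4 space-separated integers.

Fragment 1: offset=0 data="yWRl" -> buffer=yWRl??????????? -> prefix_len=4
Fragment 2: offset=4 data="UNuS" -> buffer=yWRlUNuS??????? -> prefix_len=8
Fragment 3: offset=8 data="uvPC" -> buffer=yWRlUNuSuvPC??? -> prefix_len=12
Fragment 4: offset=12 data="zSZ" -> buffer=yWRlUNuSuvPCzSZ -> prefix_len=15

Answer: 4 8 12 15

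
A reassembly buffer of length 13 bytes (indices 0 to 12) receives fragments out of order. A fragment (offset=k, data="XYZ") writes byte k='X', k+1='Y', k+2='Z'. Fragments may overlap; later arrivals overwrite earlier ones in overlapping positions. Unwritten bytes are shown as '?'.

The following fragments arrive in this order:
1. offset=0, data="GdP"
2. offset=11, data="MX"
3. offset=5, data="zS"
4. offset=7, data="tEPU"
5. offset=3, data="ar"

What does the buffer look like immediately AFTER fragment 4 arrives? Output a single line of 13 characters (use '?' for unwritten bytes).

Fragment 1: offset=0 data="GdP" -> buffer=GdP??????????
Fragment 2: offset=11 data="MX" -> buffer=GdP????????MX
Fragment 3: offset=5 data="zS" -> buffer=GdP??zS????MX
Fragment 4: offset=7 data="tEPU" -> buffer=GdP??zStEPUMX

Answer: GdP??zStEPUMX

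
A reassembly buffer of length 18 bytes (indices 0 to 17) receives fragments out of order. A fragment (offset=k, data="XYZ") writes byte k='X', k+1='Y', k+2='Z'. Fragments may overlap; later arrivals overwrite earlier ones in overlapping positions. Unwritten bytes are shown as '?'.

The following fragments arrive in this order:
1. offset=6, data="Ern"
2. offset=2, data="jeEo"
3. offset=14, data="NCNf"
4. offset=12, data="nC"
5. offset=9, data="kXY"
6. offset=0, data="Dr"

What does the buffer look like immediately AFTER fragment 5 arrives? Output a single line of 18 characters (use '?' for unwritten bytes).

Answer: ??jeEoErnkXYnCNCNf

Derivation:
Fragment 1: offset=6 data="Ern" -> buffer=??????Ern?????????
Fragment 2: offset=2 data="jeEo" -> buffer=??jeEoErn?????????
Fragment 3: offset=14 data="NCNf" -> buffer=??jeEoErn?????NCNf
Fragment 4: offset=12 data="nC" -> buffer=??jeEoErn???nCNCNf
Fragment 5: offset=9 data="kXY" -> buffer=??jeEoErnkXYnCNCNf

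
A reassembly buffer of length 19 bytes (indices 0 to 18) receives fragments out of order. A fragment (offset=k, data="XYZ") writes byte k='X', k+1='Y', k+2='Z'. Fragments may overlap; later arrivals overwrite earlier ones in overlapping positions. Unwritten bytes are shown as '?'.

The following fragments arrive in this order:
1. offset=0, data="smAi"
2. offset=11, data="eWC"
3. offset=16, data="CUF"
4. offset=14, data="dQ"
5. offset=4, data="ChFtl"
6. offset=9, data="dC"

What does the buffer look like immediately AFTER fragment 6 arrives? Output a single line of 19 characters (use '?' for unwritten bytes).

Fragment 1: offset=0 data="smAi" -> buffer=smAi???????????????
Fragment 2: offset=11 data="eWC" -> buffer=smAi???????eWC?????
Fragment 3: offset=16 data="CUF" -> buffer=smAi???????eWC??CUF
Fragment 4: offset=14 data="dQ" -> buffer=smAi???????eWCdQCUF
Fragment 5: offset=4 data="ChFtl" -> buffer=smAiChFtl??eWCdQCUF
Fragment 6: offset=9 data="dC" -> buffer=smAiChFtldCeWCdQCUF

Answer: smAiChFtldCeWCdQCUF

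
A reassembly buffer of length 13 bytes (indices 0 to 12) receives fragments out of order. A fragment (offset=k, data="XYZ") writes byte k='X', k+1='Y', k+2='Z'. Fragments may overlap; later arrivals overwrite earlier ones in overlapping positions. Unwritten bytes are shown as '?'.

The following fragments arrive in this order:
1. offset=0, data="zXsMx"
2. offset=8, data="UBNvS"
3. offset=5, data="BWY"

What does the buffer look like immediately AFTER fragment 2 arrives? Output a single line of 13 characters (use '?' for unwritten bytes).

Answer: zXsMx???UBNvS

Derivation:
Fragment 1: offset=0 data="zXsMx" -> buffer=zXsMx????????
Fragment 2: offset=8 data="UBNvS" -> buffer=zXsMx???UBNvS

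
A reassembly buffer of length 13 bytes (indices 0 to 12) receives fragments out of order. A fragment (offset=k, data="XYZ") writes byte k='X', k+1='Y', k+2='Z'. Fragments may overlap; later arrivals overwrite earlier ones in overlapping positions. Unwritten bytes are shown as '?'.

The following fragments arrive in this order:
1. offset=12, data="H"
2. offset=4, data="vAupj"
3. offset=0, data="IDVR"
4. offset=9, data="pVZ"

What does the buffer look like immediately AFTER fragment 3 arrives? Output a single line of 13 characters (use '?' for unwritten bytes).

Fragment 1: offset=12 data="H" -> buffer=????????????H
Fragment 2: offset=4 data="vAupj" -> buffer=????vAupj???H
Fragment 3: offset=0 data="IDVR" -> buffer=IDVRvAupj???H

Answer: IDVRvAupj???H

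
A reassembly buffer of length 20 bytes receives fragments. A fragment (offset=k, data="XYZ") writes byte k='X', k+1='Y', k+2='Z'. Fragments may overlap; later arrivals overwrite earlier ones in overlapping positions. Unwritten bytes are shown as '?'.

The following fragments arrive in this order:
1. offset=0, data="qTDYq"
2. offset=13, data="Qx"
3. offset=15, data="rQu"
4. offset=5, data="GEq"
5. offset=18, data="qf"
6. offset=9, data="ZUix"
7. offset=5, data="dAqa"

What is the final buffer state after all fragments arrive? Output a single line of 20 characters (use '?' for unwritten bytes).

Answer: qTDYqdAqaZUixQxrQuqf

Derivation:
Fragment 1: offset=0 data="qTDYq" -> buffer=qTDYq???????????????
Fragment 2: offset=13 data="Qx" -> buffer=qTDYq????????Qx?????
Fragment 3: offset=15 data="rQu" -> buffer=qTDYq????????QxrQu??
Fragment 4: offset=5 data="GEq" -> buffer=qTDYqGEq?????QxrQu??
Fragment 5: offset=18 data="qf" -> buffer=qTDYqGEq?????QxrQuqf
Fragment 6: offset=9 data="ZUix" -> buffer=qTDYqGEq?ZUixQxrQuqf
Fragment 7: offset=5 data="dAqa" -> buffer=qTDYqdAqaZUixQxrQuqf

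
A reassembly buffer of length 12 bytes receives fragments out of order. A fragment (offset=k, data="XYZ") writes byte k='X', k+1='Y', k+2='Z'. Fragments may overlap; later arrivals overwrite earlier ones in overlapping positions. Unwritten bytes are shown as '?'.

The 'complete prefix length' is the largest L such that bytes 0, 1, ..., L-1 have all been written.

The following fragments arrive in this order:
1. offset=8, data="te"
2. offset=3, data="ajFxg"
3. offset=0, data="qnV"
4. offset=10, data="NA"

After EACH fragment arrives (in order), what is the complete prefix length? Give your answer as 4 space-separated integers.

Fragment 1: offset=8 data="te" -> buffer=????????te?? -> prefix_len=0
Fragment 2: offset=3 data="ajFxg" -> buffer=???ajFxgte?? -> prefix_len=0
Fragment 3: offset=0 data="qnV" -> buffer=qnVajFxgte?? -> prefix_len=10
Fragment 4: offset=10 data="NA" -> buffer=qnVajFxgteNA -> prefix_len=12

Answer: 0 0 10 12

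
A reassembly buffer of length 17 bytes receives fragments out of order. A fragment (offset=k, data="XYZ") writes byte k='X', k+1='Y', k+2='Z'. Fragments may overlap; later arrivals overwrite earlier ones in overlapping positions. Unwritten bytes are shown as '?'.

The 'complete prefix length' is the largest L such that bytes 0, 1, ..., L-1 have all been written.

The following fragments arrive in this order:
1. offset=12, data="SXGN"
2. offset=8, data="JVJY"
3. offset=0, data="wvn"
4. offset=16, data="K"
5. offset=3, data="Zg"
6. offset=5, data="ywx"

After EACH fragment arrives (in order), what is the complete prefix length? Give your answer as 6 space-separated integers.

Fragment 1: offset=12 data="SXGN" -> buffer=????????????SXGN? -> prefix_len=0
Fragment 2: offset=8 data="JVJY" -> buffer=????????JVJYSXGN? -> prefix_len=0
Fragment 3: offset=0 data="wvn" -> buffer=wvn?????JVJYSXGN? -> prefix_len=3
Fragment 4: offset=16 data="K" -> buffer=wvn?????JVJYSXGNK -> prefix_len=3
Fragment 5: offset=3 data="Zg" -> buffer=wvnZg???JVJYSXGNK -> prefix_len=5
Fragment 6: offset=5 data="ywx" -> buffer=wvnZgywxJVJYSXGNK -> prefix_len=17

Answer: 0 0 3 3 5 17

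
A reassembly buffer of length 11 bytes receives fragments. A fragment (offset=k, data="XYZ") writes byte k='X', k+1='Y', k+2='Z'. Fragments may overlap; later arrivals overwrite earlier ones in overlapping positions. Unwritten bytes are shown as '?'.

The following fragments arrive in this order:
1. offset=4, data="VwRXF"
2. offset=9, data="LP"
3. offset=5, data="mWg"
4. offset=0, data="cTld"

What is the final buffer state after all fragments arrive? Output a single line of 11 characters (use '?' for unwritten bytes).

Fragment 1: offset=4 data="VwRXF" -> buffer=????VwRXF??
Fragment 2: offset=9 data="LP" -> buffer=????VwRXFLP
Fragment 3: offset=5 data="mWg" -> buffer=????VmWgFLP
Fragment 4: offset=0 data="cTld" -> buffer=cTldVmWgFLP

Answer: cTldVmWgFLP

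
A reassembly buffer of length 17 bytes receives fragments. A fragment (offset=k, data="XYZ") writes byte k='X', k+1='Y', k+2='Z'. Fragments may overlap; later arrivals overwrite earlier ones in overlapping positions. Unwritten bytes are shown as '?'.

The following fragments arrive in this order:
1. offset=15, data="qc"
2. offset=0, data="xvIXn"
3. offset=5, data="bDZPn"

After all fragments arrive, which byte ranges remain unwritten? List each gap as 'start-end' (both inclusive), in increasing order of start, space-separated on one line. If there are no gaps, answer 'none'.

Fragment 1: offset=15 len=2
Fragment 2: offset=0 len=5
Fragment 3: offset=5 len=5
Gaps: 10-14

Answer: 10-14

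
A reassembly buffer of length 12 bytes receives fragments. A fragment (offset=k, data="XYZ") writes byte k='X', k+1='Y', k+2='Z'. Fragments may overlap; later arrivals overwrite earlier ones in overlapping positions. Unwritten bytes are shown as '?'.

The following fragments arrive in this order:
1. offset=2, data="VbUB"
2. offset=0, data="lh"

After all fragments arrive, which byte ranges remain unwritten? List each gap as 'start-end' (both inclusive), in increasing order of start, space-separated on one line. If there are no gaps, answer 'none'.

Answer: 6-11

Derivation:
Fragment 1: offset=2 len=4
Fragment 2: offset=0 len=2
Gaps: 6-11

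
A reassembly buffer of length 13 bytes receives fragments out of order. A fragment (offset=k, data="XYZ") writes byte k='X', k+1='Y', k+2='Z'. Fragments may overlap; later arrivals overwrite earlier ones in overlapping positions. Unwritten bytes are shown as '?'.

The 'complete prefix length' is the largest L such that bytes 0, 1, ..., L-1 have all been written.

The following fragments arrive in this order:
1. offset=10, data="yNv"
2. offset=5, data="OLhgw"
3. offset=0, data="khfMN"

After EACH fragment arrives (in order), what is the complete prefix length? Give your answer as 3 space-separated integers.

Answer: 0 0 13

Derivation:
Fragment 1: offset=10 data="yNv" -> buffer=??????????yNv -> prefix_len=0
Fragment 2: offset=5 data="OLhgw" -> buffer=?????OLhgwyNv -> prefix_len=0
Fragment 3: offset=0 data="khfMN" -> buffer=khfMNOLhgwyNv -> prefix_len=13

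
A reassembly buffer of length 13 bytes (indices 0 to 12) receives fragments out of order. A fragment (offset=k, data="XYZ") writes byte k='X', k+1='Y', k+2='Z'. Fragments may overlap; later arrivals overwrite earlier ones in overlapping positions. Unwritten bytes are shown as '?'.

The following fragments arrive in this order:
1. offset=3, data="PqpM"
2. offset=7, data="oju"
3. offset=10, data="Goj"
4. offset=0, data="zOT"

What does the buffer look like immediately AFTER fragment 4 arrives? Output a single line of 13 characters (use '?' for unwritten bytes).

Fragment 1: offset=3 data="PqpM" -> buffer=???PqpM??????
Fragment 2: offset=7 data="oju" -> buffer=???PqpMoju???
Fragment 3: offset=10 data="Goj" -> buffer=???PqpMojuGoj
Fragment 4: offset=0 data="zOT" -> buffer=zOTPqpMojuGoj

Answer: zOTPqpMojuGoj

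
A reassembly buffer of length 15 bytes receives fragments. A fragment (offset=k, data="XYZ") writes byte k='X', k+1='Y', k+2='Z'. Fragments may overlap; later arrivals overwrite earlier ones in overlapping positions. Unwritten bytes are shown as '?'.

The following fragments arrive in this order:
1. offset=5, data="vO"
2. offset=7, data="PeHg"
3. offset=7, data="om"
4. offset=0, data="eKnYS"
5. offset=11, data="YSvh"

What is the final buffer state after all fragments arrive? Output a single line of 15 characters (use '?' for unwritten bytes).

Fragment 1: offset=5 data="vO" -> buffer=?????vO????????
Fragment 2: offset=7 data="PeHg" -> buffer=?????vOPeHg????
Fragment 3: offset=7 data="om" -> buffer=?????vOomHg????
Fragment 4: offset=0 data="eKnYS" -> buffer=eKnYSvOomHg????
Fragment 5: offset=11 data="YSvh" -> buffer=eKnYSvOomHgYSvh

Answer: eKnYSvOomHgYSvh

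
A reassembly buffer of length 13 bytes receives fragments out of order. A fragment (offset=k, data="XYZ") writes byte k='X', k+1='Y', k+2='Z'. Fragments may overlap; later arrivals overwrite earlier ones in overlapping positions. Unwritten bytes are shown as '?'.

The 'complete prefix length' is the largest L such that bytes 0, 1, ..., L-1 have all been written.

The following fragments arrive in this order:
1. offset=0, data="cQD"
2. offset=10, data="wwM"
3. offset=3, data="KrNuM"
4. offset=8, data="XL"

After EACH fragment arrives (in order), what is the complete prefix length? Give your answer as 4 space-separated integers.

Fragment 1: offset=0 data="cQD" -> buffer=cQD?????????? -> prefix_len=3
Fragment 2: offset=10 data="wwM" -> buffer=cQD???????wwM -> prefix_len=3
Fragment 3: offset=3 data="KrNuM" -> buffer=cQDKrNuM??wwM -> prefix_len=8
Fragment 4: offset=8 data="XL" -> buffer=cQDKrNuMXLwwM -> prefix_len=13

Answer: 3 3 8 13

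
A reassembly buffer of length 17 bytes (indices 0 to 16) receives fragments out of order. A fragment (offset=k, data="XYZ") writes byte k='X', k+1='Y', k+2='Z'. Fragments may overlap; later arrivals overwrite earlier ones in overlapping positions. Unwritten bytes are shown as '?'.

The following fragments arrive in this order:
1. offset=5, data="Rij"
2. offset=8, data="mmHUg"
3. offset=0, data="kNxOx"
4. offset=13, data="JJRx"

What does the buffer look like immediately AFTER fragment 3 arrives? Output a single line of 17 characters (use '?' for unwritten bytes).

Answer: kNxOxRijmmHUg????

Derivation:
Fragment 1: offset=5 data="Rij" -> buffer=?????Rij?????????
Fragment 2: offset=8 data="mmHUg" -> buffer=?????RijmmHUg????
Fragment 3: offset=0 data="kNxOx" -> buffer=kNxOxRijmmHUg????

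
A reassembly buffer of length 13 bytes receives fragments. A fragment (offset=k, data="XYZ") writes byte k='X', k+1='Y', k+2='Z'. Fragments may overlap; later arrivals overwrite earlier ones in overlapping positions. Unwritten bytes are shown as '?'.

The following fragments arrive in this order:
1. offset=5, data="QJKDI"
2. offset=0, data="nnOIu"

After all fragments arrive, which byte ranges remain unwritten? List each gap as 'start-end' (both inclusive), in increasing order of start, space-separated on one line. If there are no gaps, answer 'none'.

Answer: 10-12

Derivation:
Fragment 1: offset=5 len=5
Fragment 2: offset=0 len=5
Gaps: 10-12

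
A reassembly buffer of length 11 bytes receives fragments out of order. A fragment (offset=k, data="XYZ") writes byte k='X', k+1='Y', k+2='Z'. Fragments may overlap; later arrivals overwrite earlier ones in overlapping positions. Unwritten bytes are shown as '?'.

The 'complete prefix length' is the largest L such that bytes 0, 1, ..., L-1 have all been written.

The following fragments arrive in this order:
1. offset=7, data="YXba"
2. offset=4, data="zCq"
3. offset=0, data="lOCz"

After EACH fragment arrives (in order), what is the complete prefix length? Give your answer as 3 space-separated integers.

Answer: 0 0 11

Derivation:
Fragment 1: offset=7 data="YXba" -> buffer=???????YXba -> prefix_len=0
Fragment 2: offset=4 data="zCq" -> buffer=????zCqYXba -> prefix_len=0
Fragment 3: offset=0 data="lOCz" -> buffer=lOCzzCqYXba -> prefix_len=11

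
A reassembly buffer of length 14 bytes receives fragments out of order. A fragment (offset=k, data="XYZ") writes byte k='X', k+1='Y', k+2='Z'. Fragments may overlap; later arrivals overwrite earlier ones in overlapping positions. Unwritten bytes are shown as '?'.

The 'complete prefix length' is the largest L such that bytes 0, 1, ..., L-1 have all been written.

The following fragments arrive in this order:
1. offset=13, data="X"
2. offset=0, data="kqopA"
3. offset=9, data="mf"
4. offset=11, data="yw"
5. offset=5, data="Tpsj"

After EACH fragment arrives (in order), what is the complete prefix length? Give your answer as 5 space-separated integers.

Fragment 1: offset=13 data="X" -> buffer=?????????????X -> prefix_len=0
Fragment 2: offset=0 data="kqopA" -> buffer=kqopA????????X -> prefix_len=5
Fragment 3: offset=9 data="mf" -> buffer=kqopA????mf??X -> prefix_len=5
Fragment 4: offset=11 data="yw" -> buffer=kqopA????mfywX -> prefix_len=5
Fragment 5: offset=5 data="Tpsj" -> buffer=kqopATpsjmfywX -> prefix_len=14

Answer: 0 5 5 5 14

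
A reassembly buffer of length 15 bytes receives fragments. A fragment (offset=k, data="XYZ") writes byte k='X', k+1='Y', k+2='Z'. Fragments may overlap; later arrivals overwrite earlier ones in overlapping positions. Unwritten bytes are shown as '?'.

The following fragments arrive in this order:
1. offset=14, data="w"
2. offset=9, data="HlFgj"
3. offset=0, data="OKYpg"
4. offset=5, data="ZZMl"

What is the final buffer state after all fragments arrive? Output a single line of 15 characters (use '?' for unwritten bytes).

Answer: OKYpgZZMlHlFgjw

Derivation:
Fragment 1: offset=14 data="w" -> buffer=??????????????w
Fragment 2: offset=9 data="HlFgj" -> buffer=?????????HlFgjw
Fragment 3: offset=0 data="OKYpg" -> buffer=OKYpg????HlFgjw
Fragment 4: offset=5 data="ZZMl" -> buffer=OKYpgZZMlHlFgjw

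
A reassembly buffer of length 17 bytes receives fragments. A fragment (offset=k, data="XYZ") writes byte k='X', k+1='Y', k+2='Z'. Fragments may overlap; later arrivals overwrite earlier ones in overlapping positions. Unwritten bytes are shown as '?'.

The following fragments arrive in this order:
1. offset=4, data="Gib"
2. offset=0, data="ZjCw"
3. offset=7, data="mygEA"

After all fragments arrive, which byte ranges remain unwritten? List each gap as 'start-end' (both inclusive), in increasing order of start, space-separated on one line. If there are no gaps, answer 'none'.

Fragment 1: offset=4 len=3
Fragment 2: offset=0 len=4
Fragment 3: offset=7 len=5
Gaps: 12-16

Answer: 12-16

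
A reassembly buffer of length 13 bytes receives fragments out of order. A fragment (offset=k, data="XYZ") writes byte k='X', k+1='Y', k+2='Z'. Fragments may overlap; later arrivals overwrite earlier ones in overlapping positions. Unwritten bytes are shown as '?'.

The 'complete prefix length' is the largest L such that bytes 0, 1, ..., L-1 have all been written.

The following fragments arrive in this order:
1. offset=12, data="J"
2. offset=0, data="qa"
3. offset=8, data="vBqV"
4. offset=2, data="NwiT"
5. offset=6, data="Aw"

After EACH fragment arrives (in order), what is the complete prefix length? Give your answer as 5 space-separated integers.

Fragment 1: offset=12 data="J" -> buffer=????????????J -> prefix_len=0
Fragment 2: offset=0 data="qa" -> buffer=qa??????????J -> prefix_len=2
Fragment 3: offset=8 data="vBqV" -> buffer=qa??????vBqVJ -> prefix_len=2
Fragment 4: offset=2 data="NwiT" -> buffer=qaNwiT??vBqVJ -> prefix_len=6
Fragment 5: offset=6 data="Aw" -> buffer=qaNwiTAwvBqVJ -> prefix_len=13

Answer: 0 2 2 6 13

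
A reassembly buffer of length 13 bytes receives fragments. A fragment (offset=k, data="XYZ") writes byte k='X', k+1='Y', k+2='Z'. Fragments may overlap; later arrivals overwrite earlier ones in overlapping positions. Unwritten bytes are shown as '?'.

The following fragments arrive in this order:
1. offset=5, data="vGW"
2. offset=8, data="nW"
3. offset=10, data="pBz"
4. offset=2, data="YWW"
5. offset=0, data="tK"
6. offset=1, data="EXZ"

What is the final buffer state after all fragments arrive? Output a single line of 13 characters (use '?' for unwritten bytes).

Fragment 1: offset=5 data="vGW" -> buffer=?????vGW?????
Fragment 2: offset=8 data="nW" -> buffer=?????vGWnW???
Fragment 3: offset=10 data="pBz" -> buffer=?????vGWnWpBz
Fragment 4: offset=2 data="YWW" -> buffer=??YWWvGWnWpBz
Fragment 5: offset=0 data="tK" -> buffer=tKYWWvGWnWpBz
Fragment 6: offset=1 data="EXZ" -> buffer=tEXZWvGWnWpBz

Answer: tEXZWvGWnWpBz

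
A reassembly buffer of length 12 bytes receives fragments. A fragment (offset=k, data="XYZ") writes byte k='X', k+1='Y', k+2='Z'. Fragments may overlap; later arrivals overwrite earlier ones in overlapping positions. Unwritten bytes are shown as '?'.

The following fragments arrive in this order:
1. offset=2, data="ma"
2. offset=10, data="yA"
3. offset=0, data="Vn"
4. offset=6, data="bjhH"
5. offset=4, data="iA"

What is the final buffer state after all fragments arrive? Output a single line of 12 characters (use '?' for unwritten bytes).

Fragment 1: offset=2 data="ma" -> buffer=??ma????????
Fragment 2: offset=10 data="yA" -> buffer=??ma??????yA
Fragment 3: offset=0 data="Vn" -> buffer=Vnma??????yA
Fragment 4: offset=6 data="bjhH" -> buffer=Vnma??bjhHyA
Fragment 5: offset=4 data="iA" -> buffer=VnmaiAbjhHyA

Answer: VnmaiAbjhHyA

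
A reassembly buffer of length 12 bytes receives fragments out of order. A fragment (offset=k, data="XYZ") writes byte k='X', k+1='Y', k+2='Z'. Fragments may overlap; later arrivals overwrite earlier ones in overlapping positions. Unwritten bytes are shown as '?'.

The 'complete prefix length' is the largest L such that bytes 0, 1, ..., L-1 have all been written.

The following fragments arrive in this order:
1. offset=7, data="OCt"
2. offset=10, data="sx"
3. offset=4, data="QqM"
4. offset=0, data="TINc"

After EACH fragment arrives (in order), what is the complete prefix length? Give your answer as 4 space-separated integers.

Fragment 1: offset=7 data="OCt" -> buffer=???????OCt?? -> prefix_len=0
Fragment 2: offset=10 data="sx" -> buffer=???????OCtsx -> prefix_len=0
Fragment 3: offset=4 data="QqM" -> buffer=????QqMOCtsx -> prefix_len=0
Fragment 4: offset=0 data="TINc" -> buffer=TINcQqMOCtsx -> prefix_len=12

Answer: 0 0 0 12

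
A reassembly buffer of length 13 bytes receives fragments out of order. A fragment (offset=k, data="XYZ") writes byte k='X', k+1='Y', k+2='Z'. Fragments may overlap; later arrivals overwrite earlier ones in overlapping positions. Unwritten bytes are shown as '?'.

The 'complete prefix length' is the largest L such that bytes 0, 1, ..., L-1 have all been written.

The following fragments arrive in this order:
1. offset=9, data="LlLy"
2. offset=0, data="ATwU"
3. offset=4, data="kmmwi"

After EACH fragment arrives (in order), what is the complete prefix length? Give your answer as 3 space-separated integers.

Fragment 1: offset=9 data="LlLy" -> buffer=?????????LlLy -> prefix_len=0
Fragment 2: offset=0 data="ATwU" -> buffer=ATwU?????LlLy -> prefix_len=4
Fragment 3: offset=4 data="kmmwi" -> buffer=ATwUkmmwiLlLy -> prefix_len=13

Answer: 0 4 13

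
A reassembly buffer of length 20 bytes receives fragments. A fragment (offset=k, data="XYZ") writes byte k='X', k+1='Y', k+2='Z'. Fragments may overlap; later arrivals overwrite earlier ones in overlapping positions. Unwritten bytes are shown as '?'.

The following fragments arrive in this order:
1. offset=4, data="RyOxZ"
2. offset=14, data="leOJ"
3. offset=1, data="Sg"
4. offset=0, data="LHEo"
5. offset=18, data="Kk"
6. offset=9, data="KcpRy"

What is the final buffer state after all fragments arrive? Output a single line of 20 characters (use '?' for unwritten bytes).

Answer: LHEoRyOxZKcpRyleOJKk

Derivation:
Fragment 1: offset=4 data="RyOxZ" -> buffer=????RyOxZ???????????
Fragment 2: offset=14 data="leOJ" -> buffer=????RyOxZ?????leOJ??
Fragment 3: offset=1 data="Sg" -> buffer=?Sg?RyOxZ?????leOJ??
Fragment 4: offset=0 data="LHEo" -> buffer=LHEoRyOxZ?????leOJ??
Fragment 5: offset=18 data="Kk" -> buffer=LHEoRyOxZ?????leOJKk
Fragment 6: offset=9 data="KcpRy" -> buffer=LHEoRyOxZKcpRyleOJKk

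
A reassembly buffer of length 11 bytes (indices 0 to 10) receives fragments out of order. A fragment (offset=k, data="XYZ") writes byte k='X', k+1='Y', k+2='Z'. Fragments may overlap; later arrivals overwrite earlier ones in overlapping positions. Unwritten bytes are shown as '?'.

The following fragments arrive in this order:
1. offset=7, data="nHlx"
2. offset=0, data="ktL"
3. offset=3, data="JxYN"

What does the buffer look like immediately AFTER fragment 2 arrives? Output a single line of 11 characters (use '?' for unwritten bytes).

Fragment 1: offset=7 data="nHlx" -> buffer=???????nHlx
Fragment 2: offset=0 data="ktL" -> buffer=ktL????nHlx

Answer: ktL????nHlx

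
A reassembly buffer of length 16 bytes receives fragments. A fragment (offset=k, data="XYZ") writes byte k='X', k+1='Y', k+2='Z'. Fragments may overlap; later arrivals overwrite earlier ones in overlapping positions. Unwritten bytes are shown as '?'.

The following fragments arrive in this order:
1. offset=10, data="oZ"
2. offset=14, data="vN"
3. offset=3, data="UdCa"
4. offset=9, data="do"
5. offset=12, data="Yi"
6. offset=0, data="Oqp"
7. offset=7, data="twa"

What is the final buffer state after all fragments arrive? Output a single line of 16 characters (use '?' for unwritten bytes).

Fragment 1: offset=10 data="oZ" -> buffer=??????????oZ????
Fragment 2: offset=14 data="vN" -> buffer=??????????oZ??vN
Fragment 3: offset=3 data="UdCa" -> buffer=???UdCa???oZ??vN
Fragment 4: offset=9 data="do" -> buffer=???UdCa??doZ??vN
Fragment 5: offset=12 data="Yi" -> buffer=???UdCa??doZYivN
Fragment 6: offset=0 data="Oqp" -> buffer=OqpUdCa??doZYivN
Fragment 7: offset=7 data="twa" -> buffer=OqpUdCatwaoZYivN

Answer: OqpUdCatwaoZYivN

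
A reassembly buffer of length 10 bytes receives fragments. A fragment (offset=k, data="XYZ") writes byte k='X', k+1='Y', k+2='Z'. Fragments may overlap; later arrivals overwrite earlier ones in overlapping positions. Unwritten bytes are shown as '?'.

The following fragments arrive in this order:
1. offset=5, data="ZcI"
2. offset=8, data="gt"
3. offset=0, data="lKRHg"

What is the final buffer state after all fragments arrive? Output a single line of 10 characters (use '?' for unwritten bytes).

Fragment 1: offset=5 data="ZcI" -> buffer=?????ZcI??
Fragment 2: offset=8 data="gt" -> buffer=?????ZcIgt
Fragment 3: offset=0 data="lKRHg" -> buffer=lKRHgZcIgt

Answer: lKRHgZcIgt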